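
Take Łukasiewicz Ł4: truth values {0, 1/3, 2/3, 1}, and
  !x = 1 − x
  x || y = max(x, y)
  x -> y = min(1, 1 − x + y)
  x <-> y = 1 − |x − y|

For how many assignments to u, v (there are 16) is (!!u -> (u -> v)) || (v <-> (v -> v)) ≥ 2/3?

14

u = 0, v = 0 ↦ 1  ≥
u = 0, v = 1/3 ↦ 1  ≥
u = 0, v = 2/3 ↦ 1  ≥
u = 0, v = 1 ↦ 1  ≥
u = 1/3, v = 0 ↦ 1  ≥
u = 1/3, v = 1/3 ↦ 1  ≥
u = 1/3, v = 2/3 ↦ 1  ≥
u = 1/3, v = 1 ↦ 1  ≥
u = 2/3, v = 0 ↦ 2/3  ≥
u = 2/3, v = 1/3 ↦ 1  ≥
u = 2/3, v = 2/3 ↦ 1  ≥
u = 2/3, v = 1 ↦ 1  ≥
u = 1, v = 0 ↦ 0  <
u = 1, v = 1/3 ↦ 1/3  <
u = 1, v = 2/3 ↦ 2/3  ≥
u = 1, v = 1 ↦ 1  ≥
So 14 of the 16 assignments meet the threshold.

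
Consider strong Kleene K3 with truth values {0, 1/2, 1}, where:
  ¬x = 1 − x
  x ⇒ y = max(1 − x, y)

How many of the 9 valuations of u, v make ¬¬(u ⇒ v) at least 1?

5

u = 0, v = 0 ↦ 1  ≥
u = 0, v = 1/2 ↦ 1  ≥
u = 0, v = 1 ↦ 1  ≥
u = 1/2, v = 0 ↦ 1/2  <
u = 1/2, v = 1/2 ↦ 1/2  <
u = 1/2, v = 1 ↦ 1  ≥
u = 1, v = 0 ↦ 0  <
u = 1, v = 1/2 ↦ 1/2  <
u = 1, v = 1 ↦ 1  ≥
So 5 of the 9 assignments meet the threshold.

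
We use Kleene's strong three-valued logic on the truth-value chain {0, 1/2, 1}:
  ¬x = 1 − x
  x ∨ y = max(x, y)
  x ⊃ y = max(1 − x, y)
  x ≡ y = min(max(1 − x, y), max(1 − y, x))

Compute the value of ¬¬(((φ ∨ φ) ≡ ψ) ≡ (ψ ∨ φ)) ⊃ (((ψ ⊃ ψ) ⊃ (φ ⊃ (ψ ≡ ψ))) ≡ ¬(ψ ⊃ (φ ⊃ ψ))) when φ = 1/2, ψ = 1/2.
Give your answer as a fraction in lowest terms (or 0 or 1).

1/2

φ ∨ φ = 1/2 ∨ 1/2 = 1/2
(φ ∨ φ) ≡ ψ = 1/2 ≡ 1/2 = 1/2
ψ ∨ φ = 1/2 ∨ 1/2 = 1/2
((φ ∨ φ) ≡ ψ) ≡ (ψ ∨ φ) = 1/2 ≡ 1/2 = 1/2
¬(((φ ∨ φ) ≡ ψ) ≡ (ψ ∨ φ)) = ¬1/2 = 1/2
¬¬(((φ ∨ φ) ≡ ψ) ≡ (ψ ∨ φ)) = ¬1/2 = 1/2
ψ ⊃ ψ = 1/2 ⊃ 1/2 = 1/2
ψ ≡ ψ = 1/2 ≡ 1/2 = 1/2
φ ⊃ (ψ ≡ ψ) = 1/2 ⊃ 1/2 = 1/2
(ψ ⊃ ψ) ⊃ (φ ⊃ (ψ ≡ ψ)) = 1/2 ⊃ 1/2 = 1/2
φ ⊃ ψ = 1/2 ⊃ 1/2 = 1/2
ψ ⊃ (φ ⊃ ψ) = 1/2 ⊃ 1/2 = 1/2
¬(ψ ⊃ (φ ⊃ ψ)) = ¬1/2 = 1/2
((ψ ⊃ ψ) ⊃ (φ ⊃ (ψ ≡ ψ))) ≡ ¬(ψ ⊃ (φ ⊃ ψ)) = 1/2 ≡ 1/2 = 1/2
¬¬(((φ ∨ φ) ≡ ψ) ≡ (ψ ∨ φ)) ⊃ (((ψ ⊃ ψ) ⊃ (φ ⊃ (ψ ≡ ψ))) ≡ ¬(ψ ⊃ (φ ⊃ ψ))) = 1/2 ⊃ 1/2 = 1/2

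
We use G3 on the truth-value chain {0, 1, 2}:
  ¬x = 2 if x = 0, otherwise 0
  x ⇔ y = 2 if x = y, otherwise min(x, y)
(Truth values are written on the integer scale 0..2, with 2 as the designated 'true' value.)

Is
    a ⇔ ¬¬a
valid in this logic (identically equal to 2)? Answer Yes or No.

No

Counterexample: take a = 1.
¬a = ¬1 = 0
¬¬a = ¬0 = 2
a ⇔ ¬¬a = 1 ⇔ 2 = 1
This gives 1 ≠ 2.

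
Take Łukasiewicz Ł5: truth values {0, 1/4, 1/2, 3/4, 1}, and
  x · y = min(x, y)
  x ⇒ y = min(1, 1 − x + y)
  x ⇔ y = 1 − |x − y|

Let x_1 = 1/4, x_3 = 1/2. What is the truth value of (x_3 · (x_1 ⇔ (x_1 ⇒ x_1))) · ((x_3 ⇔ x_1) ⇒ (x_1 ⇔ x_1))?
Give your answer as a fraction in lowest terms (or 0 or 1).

1/4

x_1 ⇒ x_1 = 1/4 ⇒ 1/4 = 1
x_1 ⇔ (x_1 ⇒ x_1) = 1/4 ⇔ 1 = 1/4
x_3 · (x_1 ⇔ (x_1 ⇒ x_1)) = 1/2 · 1/4 = 1/4
x_3 ⇔ x_1 = 1/2 ⇔ 1/4 = 3/4
x_1 ⇔ x_1 = 1/4 ⇔ 1/4 = 1
(x_3 ⇔ x_1) ⇒ (x_1 ⇔ x_1) = 3/4 ⇒ 1 = 1
(x_3 · (x_1 ⇔ (x_1 ⇒ x_1))) · ((x_3 ⇔ x_1) ⇒ (x_1 ⇔ x_1)) = 1/4 · 1 = 1/4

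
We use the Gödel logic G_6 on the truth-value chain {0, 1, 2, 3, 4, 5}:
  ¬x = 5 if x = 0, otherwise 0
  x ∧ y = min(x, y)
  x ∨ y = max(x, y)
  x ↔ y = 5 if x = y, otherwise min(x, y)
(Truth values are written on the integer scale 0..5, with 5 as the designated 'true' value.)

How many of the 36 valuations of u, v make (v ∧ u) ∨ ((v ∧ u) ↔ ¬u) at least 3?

14

value 5: 6 assignments (counts)
value 4: 3 assignments (counts)
value 3: 5 assignments (counts)
value 2: 7 assignments
value 1: 9 assignments
value 0: 6 assignments
So 14 of the 36 assignments meet the threshold.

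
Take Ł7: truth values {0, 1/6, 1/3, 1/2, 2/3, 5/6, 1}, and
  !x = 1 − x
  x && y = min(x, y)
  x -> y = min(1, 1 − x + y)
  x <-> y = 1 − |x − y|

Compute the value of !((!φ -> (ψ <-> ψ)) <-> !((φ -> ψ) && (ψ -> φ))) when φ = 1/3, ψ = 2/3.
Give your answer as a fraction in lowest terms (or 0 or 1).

2/3

!φ = !1/3 = 2/3
ψ <-> ψ = 2/3 <-> 2/3 = 1
!φ -> (ψ <-> ψ) = 2/3 -> 1 = 1
φ -> ψ = 1/3 -> 2/3 = 1
ψ -> φ = 2/3 -> 1/3 = 2/3
(φ -> ψ) && (ψ -> φ) = 1 && 2/3 = 2/3
!((φ -> ψ) && (ψ -> φ)) = !2/3 = 1/3
(!φ -> (ψ <-> ψ)) <-> !((φ -> ψ) && (ψ -> φ)) = 1 <-> 1/3 = 1/3
!((!φ -> (ψ <-> ψ)) <-> !((φ -> ψ) && (ψ -> φ))) = !1/3 = 2/3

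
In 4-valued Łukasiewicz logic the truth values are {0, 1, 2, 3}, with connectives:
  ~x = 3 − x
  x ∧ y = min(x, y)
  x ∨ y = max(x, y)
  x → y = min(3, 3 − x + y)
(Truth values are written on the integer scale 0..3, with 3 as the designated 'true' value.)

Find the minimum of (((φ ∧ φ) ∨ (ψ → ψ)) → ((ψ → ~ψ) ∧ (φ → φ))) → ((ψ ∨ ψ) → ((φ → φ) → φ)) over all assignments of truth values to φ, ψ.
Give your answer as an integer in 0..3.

Take φ = 0, ψ = 1:
φ ∧ φ = 0 ∧ 0 = 0
ψ → ψ = 1 → 1 = 3
(φ ∧ φ) ∨ (ψ → ψ) = 0 ∨ 3 = 3
~ψ = ~1 = 2
ψ → ~ψ = 1 → 2 = 3
φ → φ = 0 → 0 = 3
(ψ → ~ψ) ∧ (φ → φ) = 3 ∧ 3 = 3
((φ ∧ φ) ∨ (ψ → ψ)) → ((ψ → ~ψ) ∧ (φ → φ)) = 3 → 3 = 3
ψ ∨ ψ = 1 ∨ 1 = 1
φ → φ = 0 → 0 = 3
(φ → φ) → φ = 3 → 0 = 0
(ψ ∨ ψ) → ((φ → φ) → φ) = 1 → 0 = 2
(((φ ∧ φ) ∨ (ψ → ψ)) → ((ψ → ~ψ) ∧ (φ → φ))) → ((ψ ∨ ψ) → ((φ → φ) → φ)) = 3 → 2 = 2
No assignment yields a value below 2, so this is the minimum.

2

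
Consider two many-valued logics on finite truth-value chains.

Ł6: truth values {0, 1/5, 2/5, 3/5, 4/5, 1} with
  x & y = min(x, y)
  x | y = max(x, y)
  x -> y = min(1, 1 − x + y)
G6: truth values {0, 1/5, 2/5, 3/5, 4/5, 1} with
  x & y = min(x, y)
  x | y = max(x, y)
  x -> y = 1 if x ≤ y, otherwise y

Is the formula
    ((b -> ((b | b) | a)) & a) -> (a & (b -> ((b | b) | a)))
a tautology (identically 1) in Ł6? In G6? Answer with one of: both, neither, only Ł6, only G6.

both

In Ł6: every assignment gives 1 — tautology.
In G6: every assignment gives 1 — tautology.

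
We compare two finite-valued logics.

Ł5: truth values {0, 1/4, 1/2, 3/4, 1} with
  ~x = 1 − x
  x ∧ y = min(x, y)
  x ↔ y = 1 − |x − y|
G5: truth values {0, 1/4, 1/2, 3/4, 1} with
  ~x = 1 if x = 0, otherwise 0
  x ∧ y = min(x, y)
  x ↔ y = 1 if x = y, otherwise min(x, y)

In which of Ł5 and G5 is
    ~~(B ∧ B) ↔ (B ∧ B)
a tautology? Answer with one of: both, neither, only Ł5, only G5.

In Ł5: every assignment gives 1 — tautology.
In G5: at B = 1/4 the value is 1/4 — not a tautology.

only Ł5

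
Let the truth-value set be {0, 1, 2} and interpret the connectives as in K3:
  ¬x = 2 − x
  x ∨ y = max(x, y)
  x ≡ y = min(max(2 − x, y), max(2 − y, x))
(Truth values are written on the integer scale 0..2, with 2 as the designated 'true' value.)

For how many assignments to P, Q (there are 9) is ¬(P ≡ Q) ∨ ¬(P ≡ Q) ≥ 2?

P = 0, Q = 0 ↦ 0  <
P = 0, Q = 1 ↦ 1  <
P = 0, Q = 2 ↦ 2  ≥
P = 1, Q = 0 ↦ 1  <
P = 1, Q = 1 ↦ 1  <
P = 1, Q = 2 ↦ 1  <
P = 2, Q = 0 ↦ 2  ≥
P = 2, Q = 1 ↦ 1  <
P = 2, Q = 2 ↦ 0  <
So 2 of the 9 assignments meet the threshold.

2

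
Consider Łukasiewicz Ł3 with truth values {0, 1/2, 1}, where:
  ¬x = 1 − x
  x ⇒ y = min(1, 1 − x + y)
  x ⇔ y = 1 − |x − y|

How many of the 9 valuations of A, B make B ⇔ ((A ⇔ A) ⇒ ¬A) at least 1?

A = 0, B = 0 ↦ 0  <
A = 0, B = 1/2 ↦ 1/2  <
A = 0, B = 1 ↦ 1  ≥
A = 1/2, B = 0 ↦ 1/2  <
A = 1/2, B = 1/2 ↦ 1  ≥
A = 1/2, B = 1 ↦ 1/2  <
A = 1, B = 0 ↦ 1  ≥
A = 1, B = 1/2 ↦ 1/2  <
A = 1, B = 1 ↦ 0  <
So 3 of the 9 assignments meet the threshold.

3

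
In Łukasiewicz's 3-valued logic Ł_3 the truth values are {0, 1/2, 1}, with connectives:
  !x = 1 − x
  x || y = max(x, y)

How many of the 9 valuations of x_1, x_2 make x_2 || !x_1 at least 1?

x_1 = 0, x_2 = 0 ↦ 1  ≥
x_1 = 0, x_2 = 1/2 ↦ 1  ≥
x_1 = 0, x_2 = 1 ↦ 1  ≥
x_1 = 1/2, x_2 = 0 ↦ 1/2  <
x_1 = 1/2, x_2 = 1/2 ↦ 1/2  <
x_1 = 1/2, x_2 = 1 ↦ 1  ≥
x_1 = 1, x_2 = 0 ↦ 0  <
x_1 = 1, x_2 = 1/2 ↦ 1/2  <
x_1 = 1, x_2 = 1 ↦ 1  ≥
So 5 of the 9 assignments meet the threshold.

5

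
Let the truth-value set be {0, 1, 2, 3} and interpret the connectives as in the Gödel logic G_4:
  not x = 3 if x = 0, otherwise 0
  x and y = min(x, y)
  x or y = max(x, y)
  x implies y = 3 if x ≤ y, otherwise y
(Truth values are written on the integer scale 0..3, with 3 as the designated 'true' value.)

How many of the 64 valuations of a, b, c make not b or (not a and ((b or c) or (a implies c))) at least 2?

value 3: 28 assignments (counts)
value 0: 36 assignments
So 28 of the 64 assignments meet the threshold.

28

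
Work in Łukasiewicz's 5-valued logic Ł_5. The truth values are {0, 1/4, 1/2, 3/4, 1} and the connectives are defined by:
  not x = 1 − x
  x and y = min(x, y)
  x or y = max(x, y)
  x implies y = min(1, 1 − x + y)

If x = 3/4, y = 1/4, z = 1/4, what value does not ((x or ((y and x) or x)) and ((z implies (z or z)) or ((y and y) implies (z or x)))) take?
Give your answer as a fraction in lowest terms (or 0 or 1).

y and x = 1/4 and 3/4 = 1/4
(y and x) or x = 1/4 or 3/4 = 3/4
x or ((y and x) or x) = 3/4 or 3/4 = 3/4
z or z = 1/4 or 1/4 = 1/4
z implies (z or z) = 1/4 implies 1/4 = 1
y and y = 1/4 and 1/4 = 1/4
z or x = 1/4 or 3/4 = 3/4
(y and y) implies (z or x) = 1/4 implies 3/4 = 1
(z implies (z or z)) or ((y and y) implies (z or x)) = 1 or 1 = 1
(x or ((y and x) or x)) and ((z implies (z or z)) or ((y and y) implies (z or x))) = 3/4 and 1 = 3/4
not ((x or ((y and x) or x)) and ((z implies (z or z)) or ((y and y) implies (z or x)))) = not 3/4 = 1/4

1/4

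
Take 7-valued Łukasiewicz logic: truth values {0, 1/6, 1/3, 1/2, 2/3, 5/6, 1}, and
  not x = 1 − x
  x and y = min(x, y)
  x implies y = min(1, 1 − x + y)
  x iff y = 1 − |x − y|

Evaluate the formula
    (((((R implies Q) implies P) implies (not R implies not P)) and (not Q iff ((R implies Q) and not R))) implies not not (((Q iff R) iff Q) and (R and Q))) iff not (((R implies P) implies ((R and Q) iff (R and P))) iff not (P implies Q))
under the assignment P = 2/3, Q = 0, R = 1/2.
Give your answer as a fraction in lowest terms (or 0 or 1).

R implies Q = 1/2 implies 0 = 1/2
(R implies Q) implies P = 1/2 implies 2/3 = 1
not R = not 1/2 = 1/2
not P = not 2/3 = 1/3
not R implies not P = 1/2 implies 1/3 = 5/6
((R implies Q) implies P) implies (not R implies not P) = 1 implies 5/6 = 5/6
not Q = not 0 = 1
R implies Q = 1/2 implies 0 = 1/2
not R = not 1/2 = 1/2
(R implies Q) and not R = 1/2 and 1/2 = 1/2
not Q iff ((R implies Q) and not R) = 1 iff 1/2 = 1/2
(((R implies Q) implies P) implies (not R implies not P)) and (not Q iff ((R implies Q) and not R)) = 5/6 and 1/2 = 1/2
Q iff R = 0 iff 1/2 = 1/2
(Q iff R) iff Q = 1/2 iff 0 = 1/2
R and Q = 1/2 and 0 = 0
((Q iff R) iff Q) and (R and Q) = 1/2 and 0 = 0
not (((Q iff R) iff Q) and (R and Q)) = not 0 = 1
not not (((Q iff R) iff Q) and (R and Q)) = not 1 = 0
((((R implies Q) implies P) implies (not R implies not P)) and (not Q iff ((R implies Q) and not R))) implies not not (((Q iff R) iff Q) and (R and Q)) = 1/2 implies 0 = 1/2
R implies P = 1/2 implies 2/3 = 1
R and Q = 1/2 and 0 = 0
R and P = 1/2 and 2/3 = 1/2
(R and Q) iff (R and P) = 0 iff 1/2 = 1/2
(R implies P) implies ((R and Q) iff (R and P)) = 1 implies 1/2 = 1/2
P implies Q = 2/3 implies 0 = 1/3
not (P implies Q) = not 1/3 = 2/3
((R implies P) implies ((R and Q) iff (R and P))) iff not (P implies Q) = 1/2 iff 2/3 = 5/6
not (((R implies P) implies ((R and Q) iff (R and P))) iff not (P implies Q)) = not 5/6 = 1/6
(((((R implies Q) implies P) implies (not R implies not P)) and (not Q iff ((R implies Q) and not R))) implies not not (((Q iff R) iff Q) and (R and Q))) iff not (((R implies P) implies ((R and Q) iff (R and P))) iff not (P implies Q)) = 1/2 iff 1/6 = 2/3

2/3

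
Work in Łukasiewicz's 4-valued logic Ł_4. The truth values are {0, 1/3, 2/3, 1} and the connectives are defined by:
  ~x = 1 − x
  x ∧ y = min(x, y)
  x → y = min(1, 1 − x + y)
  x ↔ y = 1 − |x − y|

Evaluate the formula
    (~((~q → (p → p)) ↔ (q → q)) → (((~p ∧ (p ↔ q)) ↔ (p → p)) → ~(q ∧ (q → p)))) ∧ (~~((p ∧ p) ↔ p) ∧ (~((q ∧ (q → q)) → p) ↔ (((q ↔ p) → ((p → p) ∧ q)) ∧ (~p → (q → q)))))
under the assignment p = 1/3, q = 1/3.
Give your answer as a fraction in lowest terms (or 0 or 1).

2/3

~q = ~1/3 = 2/3
p → p = 1/3 → 1/3 = 1
~q → (p → p) = 2/3 → 1 = 1
q → q = 1/3 → 1/3 = 1
(~q → (p → p)) ↔ (q → q) = 1 ↔ 1 = 1
~((~q → (p → p)) ↔ (q → q)) = ~1 = 0
~p = ~1/3 = 2/3
p ↔ q = 1/3 ↔ 1/3 = 1
~p ∧ (p ↔ q) = 2/3 ∧ 1 = 2/3
p → p = 1/3 → 1/3 = 1
(~p ∧ (p ↔ q)) ↔ (p → p) = 2/3 ↔ 1 = 2/3
q → p = 1/3 → 1/3 = 1
q ∧ (q → p) = 1/3 ∧ 1 = 1/3
~(q ∧ (q → p)) = ~1/3 = 2/3
((~p ∧ (p ↔ q)) ↔ (p → p)) → ~(q ∧ (q → p)) = 2/3 → 2/3 = 1
~((~q → (p → p)) ↔ (q → q)) → (((~p ∧ (p ↔ q)) ↔ (p → p)) → ~(q ∧ (q → p))) = 0 → 1 = 1
p ∧ p = 1/3 ∧ 1/3 = 1/3
(p ∧ p) ↔ p = 1/3 ↔ 1/3 = 1
~((p ∧ p) ↔ p) = ~1 = 0
~~((p ∧ p) ↔ p) = ~0 = 1
q → q = 1/3 → 1/3 = 1
q ∧ (q → q) = 1/3 ∧ 1 = 1/3
(q ∧ (q → q)) → p = 1/3 → 1/3 = 1
~((q ∧ (q → q)) → p) = ~1 = 0
q ↔ p = 1/3 ↔ 1/3 = 1
p → p = 1/3 → 1/3 = 1
(p → p) ∧ q = 1 ∧ 1/3 = 1/3
(q ↔ p) → ((p → p) ∧ q) = 1 → 1/3 = 1/3
~p = ~1/3 = 2/3
q → q = 1/3 → 1/3 = 1
~p → (q → q) = 2/3 → 1 = 1
((q ↔ p) → ((p → p) ∧ q)) ∧ (~p → (q → q)) = 1/3 ∧ 1 = 1/3
~((q ∧ (q → q)) → p) ↔ (((q ↔ p) → ((p → p) ∧ q)) ∧ (~p → (q → q))) = 0 ↔ 1/3 = 2/3
~~((p ∧ p) ↔ p) ∧ (~((q ∧ (q → q)) → p) ↔ (((q ↔ p) → ((p → p) ∧ q)) ∧ (~p → (q → q)))) = 1 ∧ 2/3 = 2/3
(~((~q → (p → p)) ↔ (q → q)) → (((~p ∧ (p ↔ q)) ↔ (p → p)) → ~(q ∧ (q → p)))) ∧ (~~((p ∧ p) ↔ p) ∧ (~((q ∧ (q → q)) → p) ↔ (((q ↔ p) → ((p → p) ∧ q)) ∧ (~p → (q → q))))) = 1 ∧ 2/3 = 2/3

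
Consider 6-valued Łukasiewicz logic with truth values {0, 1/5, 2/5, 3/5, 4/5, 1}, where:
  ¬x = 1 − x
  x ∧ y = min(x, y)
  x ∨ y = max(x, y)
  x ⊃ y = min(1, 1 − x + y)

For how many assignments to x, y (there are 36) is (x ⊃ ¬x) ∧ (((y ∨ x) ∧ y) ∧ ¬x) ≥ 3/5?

value 1: 1 assignment (counts)
value 4/5: 3 assignments (counts)
value 3/5: 5 assignments (counts)
value 2/5: 7 assignments
value 1/5: 9 assignments
value 0: 11 assignments
So 9 of the 36 assignments meet the threshold.

9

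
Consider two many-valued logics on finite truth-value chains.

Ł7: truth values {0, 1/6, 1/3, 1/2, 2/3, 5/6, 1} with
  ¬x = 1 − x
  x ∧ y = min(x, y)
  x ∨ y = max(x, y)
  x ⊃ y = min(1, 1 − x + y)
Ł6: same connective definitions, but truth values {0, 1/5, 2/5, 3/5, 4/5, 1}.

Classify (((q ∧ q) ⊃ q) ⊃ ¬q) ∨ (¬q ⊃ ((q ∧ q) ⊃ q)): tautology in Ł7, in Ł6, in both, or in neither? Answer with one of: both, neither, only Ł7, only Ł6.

both

In Ł7: every assignment gives 1 — tautology.
In Ł6: every assignment gives 1 — tautology.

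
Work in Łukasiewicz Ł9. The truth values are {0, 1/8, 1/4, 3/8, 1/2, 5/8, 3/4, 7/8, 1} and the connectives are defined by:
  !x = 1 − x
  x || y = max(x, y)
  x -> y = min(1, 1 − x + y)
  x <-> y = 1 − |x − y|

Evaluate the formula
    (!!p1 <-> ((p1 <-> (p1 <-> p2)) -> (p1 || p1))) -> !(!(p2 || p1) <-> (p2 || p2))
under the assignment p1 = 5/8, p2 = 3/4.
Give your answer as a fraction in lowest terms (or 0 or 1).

!p1 = !5/8 = 3/8
!!p1 = !3/8 = 5/8
p1 <-> p2 = 5/8 <-> 3/4 = 7/8
p1 <-> (p1 <-> p2) = 5/8 <-> 7/8 = 3/4
p1 || p1 = 5/8 || 5/8 = 5/8
(p1 <-> (p1 <-> p2)) -> (p1 || p1) = 3/4 -> 5/8 = 7/8
!!p1 <-> ((p1 <-> (p1 <-> p2)) -> (p1 || p1)) = 5/8 <-> 7/8 = 3/4
p2 || p1 = 3/4 || 5/8 = 3/4
!(p2 || p1) = !3/4 = 1/4
p2 || p2 = 3/4 || 3/4 = 3/4
!(p2 || p1) <-> (p2 || p2) = 1/4 <-> 3/4 = 1/2
!(!(p2 || p1) <-> (p2 || p2)) = !1/2 = 1/2
(!!p1 <-> ((p1 <-> (p1 <-> p2)) -> (p1 || p1))) -> !(!(p2 || p1) <-> (p2 || p2)) = 3/4 -> 1/2 = 3/4

3/4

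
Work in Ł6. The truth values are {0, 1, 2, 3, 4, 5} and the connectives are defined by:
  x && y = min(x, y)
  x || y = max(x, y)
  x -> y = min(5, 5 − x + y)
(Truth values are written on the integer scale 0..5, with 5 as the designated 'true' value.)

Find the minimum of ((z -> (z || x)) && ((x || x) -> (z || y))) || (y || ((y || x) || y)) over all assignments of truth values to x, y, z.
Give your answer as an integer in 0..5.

Take x = 2, y = 0, z = 0:
z || x = 0 || 2 = 2
z -> (z || x) = 0 -> 2 = 5
x || x = 2 || 2 = 2
z || y = 0 || 0 = 0
(x || x) -> (z || y) = 2 -> 0 = 3
(z -> (z || x)) && ((x || x) -> (z || y)) = 5 && 3 = 3
y || x = 0 || 2 = 2
(y || x) || y = 2 || 0 = 2
y || ((y || x) || y) = 0 || 2 = 2
((z -> (z || x)) && ((x || x) -> (z || y))) || (y || ((y || x) || y)) = 3 || 2 = 3
No assignment yields a value below 3, so this is the minimum.

3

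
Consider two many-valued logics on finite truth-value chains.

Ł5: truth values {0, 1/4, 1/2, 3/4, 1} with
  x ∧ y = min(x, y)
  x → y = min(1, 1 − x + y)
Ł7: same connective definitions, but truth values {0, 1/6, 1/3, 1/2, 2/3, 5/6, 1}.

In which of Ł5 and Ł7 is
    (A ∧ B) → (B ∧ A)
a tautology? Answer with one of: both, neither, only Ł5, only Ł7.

In Ł5: every assignment gives 1 — tautology.
In Ł7: every assignment gives 1 — tautology.

both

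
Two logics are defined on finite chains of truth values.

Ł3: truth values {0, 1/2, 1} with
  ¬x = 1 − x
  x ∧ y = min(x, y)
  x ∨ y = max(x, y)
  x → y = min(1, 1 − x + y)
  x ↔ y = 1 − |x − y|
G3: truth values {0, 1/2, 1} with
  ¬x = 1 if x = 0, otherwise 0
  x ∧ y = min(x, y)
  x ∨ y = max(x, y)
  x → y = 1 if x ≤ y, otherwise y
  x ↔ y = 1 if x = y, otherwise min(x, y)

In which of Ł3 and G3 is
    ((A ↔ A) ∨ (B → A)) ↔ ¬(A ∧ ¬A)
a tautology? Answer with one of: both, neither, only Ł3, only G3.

In Ł3: at A = 1/2, B = 0 the value is 1/2 — not a tautology.
In G3: every assignment gives 1 — tautology.

only G3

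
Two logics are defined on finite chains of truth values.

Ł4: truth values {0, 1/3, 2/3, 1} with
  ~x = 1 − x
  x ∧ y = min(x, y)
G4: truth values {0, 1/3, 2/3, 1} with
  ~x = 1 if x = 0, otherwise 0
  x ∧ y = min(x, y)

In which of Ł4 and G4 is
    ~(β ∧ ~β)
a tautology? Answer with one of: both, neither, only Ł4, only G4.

In Ł4: at β = 1/3 the value is 2/3 — not a tautology.
In G4: every assignment gives 1 — tautology.

only G4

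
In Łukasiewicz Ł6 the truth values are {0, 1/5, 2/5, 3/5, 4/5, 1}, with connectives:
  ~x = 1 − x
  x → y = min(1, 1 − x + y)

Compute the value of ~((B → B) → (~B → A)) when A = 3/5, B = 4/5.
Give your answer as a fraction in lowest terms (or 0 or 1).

0

B → B = 4/5 → 4/5 = 1
~B = ~4/5 = 1/5
~B → A = 1/5 → 3/5 = 1
(B → B) → (~B → A) = 1 → 1 = 1
~((B → B) → (~B → A)) = ~1 = 0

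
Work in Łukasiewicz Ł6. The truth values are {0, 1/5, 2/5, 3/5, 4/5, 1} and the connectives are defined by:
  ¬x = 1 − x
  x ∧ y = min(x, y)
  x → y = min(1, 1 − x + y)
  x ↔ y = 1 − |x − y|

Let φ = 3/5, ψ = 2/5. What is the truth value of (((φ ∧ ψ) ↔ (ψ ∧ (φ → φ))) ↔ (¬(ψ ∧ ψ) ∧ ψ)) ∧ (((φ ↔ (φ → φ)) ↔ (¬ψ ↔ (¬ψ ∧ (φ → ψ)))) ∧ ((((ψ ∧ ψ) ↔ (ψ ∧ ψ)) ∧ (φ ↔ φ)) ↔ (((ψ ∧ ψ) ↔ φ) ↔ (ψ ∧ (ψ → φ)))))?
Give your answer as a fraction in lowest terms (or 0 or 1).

2/5

φ ∧ ψ = 3/5 ∧ 2/5 = 2/5
φ → φ = 3/5 → 3/5 = 1
ψ ∧ (φ → φ) = 2/5 ∧ 1 = 2/5
(φ ∧ ψ) ↔ (ψ ∧ (φ → φ)) = 2/5 ↔ 2/5 = 1
ψ ∧ ψ = 2/5 ∧ 2/5 = 2/5
¬(ψ ∧ ψ) = ¬2/5 = 3/5
¬(ψ ∧ ψ) ∧ ψ = 3/5 ∧ 2/5 = 2/5
((φ ∧ ψ) ↔ (ψ ∧ (φ → φ))) ↔ (¬(ψ ∧ ψ) ∧ ψ) = 1 ↔ 2/5 = 2/5
φ → φ = 3/5 → 3/5 = 1
φ ↔ (φ → φ) = 3/5 ↔ 1 = 3/5
¬ψ = ¬2/5 = 3/5
¬ψ = ¬2/5 = 3/5
φ → ψ = 3/5 → 2/5 = 4/5
¬ψ ∧ (φ → ψ) = 3/5 ∧ 4/5 = 3/5
¬ψ ↔ (¬ψ ∧ (φ → ψ)) = 3/5 ↔ 3/5 = 1
(φ ↔ (φ → φ)) ↔ (¬ψ ↔ (¬ψ ∧ (φ → ψ))) = 3/5 ↔ 1 = 3/5
ψ ∧ ψ = 2/5 ∧ 2/5 = 2/5
ψ ∧ ψ = 2/5 ∧ 2/5 = 2/5
(ψ ∧ ψ) ↔ (ψ ∧ ψ) = 2/5 ↔ 2/5 = 1
φ ↔ φ = 3/5 ↔ 3/5 = 1
((ψ ∧ ψ) ↔ (ψ ∧ ψ)) ∧ (φ ↔ φ) = 1 ∧ 1 = 1
ψ ∧ ψ = 2/5 ∧ 2/5 = 2/5
(ψ ∧ ψ) ↔ φ = 2/5 ↔ 3/5 = 4/5
ψ → φ = 2/5 → 3/5 = 1
ψ ∧ (ψ → φ) = 2/5 ∧ 1 = 2/5
((ψ ∧ ψ) ↔ φ) ↔ (ψ ∧ (ψ → φ)) = 4/5 ↔ 2/5 = 3/5
(((ψ ∧ ψ) ↔ (ψ ∧ ψ)) ∧ (φ ↔ φ)) ↔ (((ψ ∧ ψ) ↔ φ) ↔ (ψ ∧ (ψ → φ))) = 1 ↔ 3/5 = 3/5
((φ ↔ (φ → φ)) ↔ (¬ψ ↔ (¬ψ ∧ (φ → ψ)))) ∧ ((((ψ ∧ ψ) ↔ (ψ ∧ ψ)) ∧ (φ ↔ φ)) ↔ (((ψ ∧ ψ) ↔ φ) ↔ (ψ ∧ (ψ → φ)))) = 3/5 ∧ 3/5 = 3/5
(((φ ∧ ψ) ↔ (ψ ∧ (φ → φ))) ↔ (¬(ψ ∧ ψ) ∧ ψ)) ∧ (((φ ↔ (φ → φ)) ↔ (¬ψ ↔ (¬ψ ∧ (φ → ψ)))) ∧ ((((ψ ∧ ψ) ↔ (ψ ∧ ψ)) ∧ (φ ↔ φ)) ↔ (((ψ ∧ ψ) ↔ φ) ↔ (ψ ∧ (ψ → φ))))) = 2/5 ∧ 3/5 = 2/5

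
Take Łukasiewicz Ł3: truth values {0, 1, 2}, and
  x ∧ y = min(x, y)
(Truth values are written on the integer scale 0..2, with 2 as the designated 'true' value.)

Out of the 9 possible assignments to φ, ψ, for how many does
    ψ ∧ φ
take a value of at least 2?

1

φ = 0, ψ = 0 ↦ 0  <
φ = 0, ψ = 1 ↦ 0  <
φ = 0, ψ = 2 ↦ 0  <
φ = 1, ψ = 0 ↦ 0  <
φ = 1, ψ = 1 ↦ 1  <
φ = 1, ψ = 2 ↦ 1  <
φ = 2, ψ = 0 ↦ 0  <
φ = 2, ψ = 1 ↦ 1  <
φ = 2, ψ = 2 ↦ 2  ≥
So 1 of the 9 assignments meets the threshold.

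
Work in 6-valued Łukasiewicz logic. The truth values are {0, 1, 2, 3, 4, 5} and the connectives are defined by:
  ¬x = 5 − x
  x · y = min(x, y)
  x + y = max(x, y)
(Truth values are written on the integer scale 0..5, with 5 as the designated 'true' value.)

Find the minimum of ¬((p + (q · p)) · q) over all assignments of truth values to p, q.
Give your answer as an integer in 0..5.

0

Take p = 5, q = 5:
q · p = 5 · 5 = 5
p + (q · p) = 5 + 5 = 5
(p + (q · p)) · q = 5 · 5 = 5
¬((p + (q · p)) · q) = ¬5 = 0
No assignment yields a value below 0, so this is the minimum.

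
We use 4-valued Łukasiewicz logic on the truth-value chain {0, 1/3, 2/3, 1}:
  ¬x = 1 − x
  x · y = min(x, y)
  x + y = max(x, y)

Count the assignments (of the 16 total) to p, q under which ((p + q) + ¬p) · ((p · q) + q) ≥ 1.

p = 0, q = 0 ↦ 0  <
p = 0, q = 1/3 ↦ 1/3  <
p = 0, q = 2/3 ↦ 2/3  <
p = 0, q = 1 ↦ 1  ≥
p = 1/3, q = 0 ↦ 0  <
p = 1/3, q = 1/3 ↦ 1/3  <
p = 1/3, q = 2/3 ↦ 2/3  <
p = 1/3, q = 1 ↦ 1  ≥
p = 2/3, q = 0 ↦ 0  <
p = 2/3, q = 1/3 ↦ 1/3  <
p = 2/3, q = 2/3 ↦ 2/3  <
p = 2/3, q = 1 ↦ 1  ≥
p = 1, q = 0 ↦ 0  <
p = 1, q = 1/3 ↦ 1/3  <
p = 1, q = 2/3 ↦ 2/3  <
p = 1, q = 1 ↦ 1  ≥
So 4 of the 16 assignments meet the threshold.

4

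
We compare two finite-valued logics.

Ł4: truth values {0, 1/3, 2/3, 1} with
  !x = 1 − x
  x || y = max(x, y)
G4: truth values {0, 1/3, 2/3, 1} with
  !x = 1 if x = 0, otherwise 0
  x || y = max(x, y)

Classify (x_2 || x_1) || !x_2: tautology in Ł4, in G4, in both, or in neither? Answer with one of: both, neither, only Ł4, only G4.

In Ł4: at x_1 = 0, x_2 = 1/3 the value is 2/3 — not a tautology.
In G4: at x_1 = 0, x_2 = 1/3 the value is 1/3 — not a tautology.

neither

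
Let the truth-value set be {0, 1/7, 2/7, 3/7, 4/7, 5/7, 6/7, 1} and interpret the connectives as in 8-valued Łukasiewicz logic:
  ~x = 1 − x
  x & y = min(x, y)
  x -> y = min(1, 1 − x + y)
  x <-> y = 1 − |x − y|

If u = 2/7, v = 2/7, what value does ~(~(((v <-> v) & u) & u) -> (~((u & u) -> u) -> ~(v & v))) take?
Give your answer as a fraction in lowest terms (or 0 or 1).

v <-> v = 2/7 <-> 2/7 = 1
(v <-> v) & u = 1 & 2/7 = 2/7
((v <-> v) & u) & u = 2/7 & 2/7 = 2/7
~(((v <-> v) & u) & u) = ~2/7 = 5/7
u & u = 2/7 & 2/7 = 2/7
(u & u) -> u = 2/7 -> 2/7 = 1
~((u & u) -> u) = ~1 = 0
v & v = 2/7 & 2/7 = 2/7
~(v & v) = ~2/7 = 5/7
~((u & u) -> u) -> ~(v & v) = 0 -> 5/7 = 1
~(((v <-> v) & u) & u) -> (~((u & u) -> u) -> ~(v & v)) = 5/7 -> 1 = 1
~(~(((v <-> v) & u) & u) -> (~((u & u) -> u) -> ~(v & v))) = ~1 = 0

0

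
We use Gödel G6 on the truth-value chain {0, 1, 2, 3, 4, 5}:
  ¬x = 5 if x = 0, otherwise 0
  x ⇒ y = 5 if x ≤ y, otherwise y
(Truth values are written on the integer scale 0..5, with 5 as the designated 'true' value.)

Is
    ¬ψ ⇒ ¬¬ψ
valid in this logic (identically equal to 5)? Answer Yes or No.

Counterexample: take ψ = 0.
¬ψ = ¬0 = 5
¬ψ = ¬0 = 5
¬¬ψ = ¬5 = 0
¬ψ ⇒ ¬¬ψ = 5 ⇒ 0 = 0
This gives 0 ≠ 5.

No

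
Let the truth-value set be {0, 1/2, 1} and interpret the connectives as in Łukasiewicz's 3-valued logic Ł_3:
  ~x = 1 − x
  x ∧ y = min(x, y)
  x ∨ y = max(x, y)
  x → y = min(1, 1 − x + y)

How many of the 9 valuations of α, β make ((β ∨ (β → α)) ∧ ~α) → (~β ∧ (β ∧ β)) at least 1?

5

α = 0, β = 0 ↦ 0  <
α = 0, β = 1/2 ↦ 1  ≥
α = 0, β = 1 ↦ 0  <
α = 1/2, β = 0 ↦ 1/2  <
α = 1/2, β = 1/2 ↦ 1  ≥
α = 1/2, β = 1 ↦ 1/2  <
α = 1, β = 0 ↦ 1  ≥
α = 1, β = 1/2 ↦ 1  ≥
α = 1, β = 1 ↦ 1  ≥
So 5 of the 9 assignments meet the threshold.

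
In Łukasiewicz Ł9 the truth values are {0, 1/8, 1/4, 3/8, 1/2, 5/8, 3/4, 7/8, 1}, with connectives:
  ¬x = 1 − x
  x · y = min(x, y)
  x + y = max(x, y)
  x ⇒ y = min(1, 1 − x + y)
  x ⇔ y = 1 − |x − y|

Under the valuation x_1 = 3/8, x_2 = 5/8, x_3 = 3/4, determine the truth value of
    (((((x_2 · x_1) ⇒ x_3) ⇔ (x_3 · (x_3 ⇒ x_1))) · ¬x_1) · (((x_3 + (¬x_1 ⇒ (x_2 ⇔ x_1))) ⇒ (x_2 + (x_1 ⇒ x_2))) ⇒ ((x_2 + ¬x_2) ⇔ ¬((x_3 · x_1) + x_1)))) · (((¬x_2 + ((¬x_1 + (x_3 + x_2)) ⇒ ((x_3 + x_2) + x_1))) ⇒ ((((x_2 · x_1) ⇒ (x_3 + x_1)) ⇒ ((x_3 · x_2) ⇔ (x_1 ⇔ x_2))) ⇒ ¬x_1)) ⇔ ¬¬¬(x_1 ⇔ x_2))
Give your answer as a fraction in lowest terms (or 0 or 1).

x_2 · x_1 = 5/8 · 3/8 = 3/8
(x_2 · x_1) ⇒ x_3 = 3/8 ⇒ 3/4 = 1
x_3 ⇒ x_1 = 3/4 ⇒ 3/8 = 5/8
x_3 · (x_3 ⇒ x_1) = 3/4 · 5/8 = 5/8
((x_2 · x_1) ⇒ x_3) ⇔ (x_3 · (x_3 ⇒ x_1)) = 1 ⇔ 5/8 = 5/8
¬x_1 = ¬3/8 = 5/8
(((x_2 · x_1) ⇒ x_3) ⇔ (x_3 · (x_3 ⇒ x_1))) · ¬x_1 = 5/8 · 5/8 = 5/8
¬x_1 = ¬3/8 = 5/8
x_2 ⇔ x_1 = 5/8 ⇔ 3/8 = 3/4
¬x_1 ⇒ (x_2 ⇔ x_1) = 5/8 ⇒ 3/4 = 1
x_3 + (¬x_1 ⇒ (x_2 ⇔ x_1)) = 3/4 + 1 = 1
x_1 ⇒ x_2 = 3/8 ⇒ 5/8 = 1
x_2 + (x_1 ⇒ x_2) = 5/8 + 1 = 1
(x_3 + (¬x_1 ⇒ (x_2 ⇔ x_1))) ⇒ (x_2 + (x_1 ⇒ x_2)) = 1 ⇒ 1 = 1
¬x_2 = ¬5/8 = 3/8
x_2 + ¬x_2 = 5/8 + 3/8 = 5/8
x_3 · x_1 = 3/4 · 3/8 = 3/8
(x_3 · x_1) + x_1 = 3/8 + 3/8 = 3/8
¬((x_3 · x_1) + x_1) = ¬3/8 = 5/8
(x_2 + ¬x_2) ⇔ ¬((x_3 · x_1) + x_1) = 5/8 ⇔ 5/8 = 1
((x_3 + (¬x_1 ⇒ (x_2 ⇔ x_1))) ⇒ (x_2 + (x_1 ⇒ x_2))) ⇒ ((x_2 + ¬x_2) ⇔ ¬((x_3 · x_1) + x_1)) = 1 ⇒ 1 = 1
((((x_2 · x_1) ⇒ x_3) ⇔ (x_3 · (x_3 ⇒ x_1))) · ¬x_1) · (((x_3 + (¬x_1 ⇒ (x_2 ⇔ x_1))) ⇒ (x_2 + (x_1 ⇒ x_2))) ⇒ ((x_2 + ¬x_2) ⇔ ¬((x_3 · x_1) + x_1))) = 5/8 · 1 = 5/8
¬x_2 = ¬5/8 = 3/8
¬x_1 = ¬3/8 = 5/8
x_3 + x_2 = 3/4 + 5/8 = 3/4
¬x_1 + (x_3 + x_2) = 5/8 + 3/4 = 3/4
x_3 + x_2 = 3/4 + 5/8 = 3/4
(x_3 + x_2) + x_1 = 3/4 + 3/8 = 3/4
(¬x_1 + (x_3 + x_2)) ⇒ ((x_3 + x_2) + x_1) = 3/4 ⇒ 3/4 = 1
¬x_2 + ((¬x_1 + (x_3 + x_2)) ⇒ ((x_3 + x_2) + x_1)) = 3/8 + 1 = 1
x_2 · x_1 = 5/8 · 3/8 = 3/8
x_3 + x_1 = 3/4 + 3/8 = 3/4
(x_2 · x_1) ⇒ (x_3 + x_1) = 3/8 ⇒ 3/4 = 1
x_3 · x_2 = 3/4 · 5/8 = 5/8
x_1 ⇔ x_2 = 3/8 ⇔ 5/8 = 3/4
(x_3 · x_2) ⇔ (x_1 ⇔ x_2) = 5/8 ⇔ 3/4 = 7/8
((x_2 · x_1) ⇒ (x_3 + x_1)) ⇒ ((x_3 · x_2) ⇔ (x_1 ⇔ x_2)) = 1 ⇒ 7/8 = 7/8
¬x_1 = ¬3/8 = 5/8
(((x_2 · x_1) ⇒ (x_3 + x_1)) ⇒ ((x_3 · x_2) ⇔ (x_1 ⇔ x_2))) ⇒ ¬x_1 = 7/8 ⇒ 5/8 = 3/4
(¬x_2 + ((¬x_1 + (x_3 + x_2)) ⇒ ((x_3 + x_2) + x_1))) ⇒ ((((x_2 · x_1) ⇒ (x_3 + x_1)) ⇒ ((x_3 · x_2) ⇔ (x_1 ⇔ x_2))) ⇒ ¬x_1) = 1 ⇒ 3/4 = 3/4
x_1 ⇔ x_2 = 3/8 ⇔ 5/8 = 3/4
¬(x_1 ⇔ x_2) = ¬3/4 = 1/4
¬¬(x_1 ⇔ x_2) = ¬1/4 = 3/4
¬¬¬(x_1 ⇔ x_2) = ¬3/4 = 1/4
((¬x_2 + ((¬x_1 + (x_3 + x_2)) ⇒ ((x_3 + x_2) + x_1))) ⇒ ((((x_2 · x_1) ⇒ (x_3 + x_1)) ⇒ ((x_3 · x_2) ⇔ (x_1 ⇔ x_2))) ⇒ ¬x_1)) ⇔ ¬¬¬(x_1 ⇔ x_2) = 3/4 ⇔ 1/4 = 1/2
(((((x_2 · x_1) ⇒ x_3) ⇔ (x_3 · (x_3 ⇒ x_1))) · ¬x_1) · (((x_3 + (¬x_1 ⇒ (x_2 ⇔ x_1))) ⇒ (x_2 + (x_1 ⇒ x_2))) ⇒ ((x_2 + ¬x_2) ⇔ ¬((x_3 · x_1) + x_1)))) · (((¬x_2 + ((¬x_1 + (x_3 + x_2)) ⇒ ((x_3 + x_2) + x_1))) ⇒ ((((x_2 · x_1) ⇒ (x_3 + x_1)) ⇒ ((x_3 · x_2) ⇔ (x_1 ⇔ x_2))) ⇒ ¬x_1)) ⇔ ¬¬¬(x_1 ⇔ x_2)) = 5/8 · 1/2 = 1/2

1/2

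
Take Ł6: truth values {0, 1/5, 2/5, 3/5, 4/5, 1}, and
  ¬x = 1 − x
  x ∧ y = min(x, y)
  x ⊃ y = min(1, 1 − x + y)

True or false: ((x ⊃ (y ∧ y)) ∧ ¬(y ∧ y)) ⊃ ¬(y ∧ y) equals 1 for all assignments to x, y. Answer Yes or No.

At x = 0, y = 4/5, for instance:
y ∧ y = 4/5 ∧ 4/5 = 4/5
x ⊃ (y ∧ y) = 0 ⊃ 4/5 = 1
y ∧ y = 4/5 ∧ 4/5 = 4/5
¬(y ∧ y) = ¬4/5 = 1/5
(x ⊃ (y ∧ y)) ∧ ¬(y ∧ y) = 1 ∧ 1/5 = 1/5
((x ⊃ (y ∧ y)) ∧ ¬(y ∧ y)) ⊃ ¬(y ∧ y) = 1/5 ⊃ 1/5 = 1
and checking the remaining 35 assignments likewise gives ≥ 1 in every case.

Yes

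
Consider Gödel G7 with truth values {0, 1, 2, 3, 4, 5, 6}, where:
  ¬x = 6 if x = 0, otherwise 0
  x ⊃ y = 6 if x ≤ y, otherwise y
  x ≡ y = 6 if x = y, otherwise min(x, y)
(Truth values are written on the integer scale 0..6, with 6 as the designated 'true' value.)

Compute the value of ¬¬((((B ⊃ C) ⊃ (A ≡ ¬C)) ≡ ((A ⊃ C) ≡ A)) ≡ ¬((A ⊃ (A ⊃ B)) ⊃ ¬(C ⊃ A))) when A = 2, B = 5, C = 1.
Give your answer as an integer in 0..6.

0

B ⊃ C = 5 ⊃ 1 = 1
¬C = ¬1 = 0
A ≡ ¬C = 2 ≡ 0 = 0
(B ⊃ C) ⊃ (A ≡ ¬C) = 1 ⊃ 0 = 0
A ⊃ C = 2 ⊃ 1 = 1
(A ⊃ C) ≡ A = 1 ≡ 2 = 1
((B ⊃ C) ⊃ (A ≡ ¬C)) ≡ ((A ⊃ C) ≡ A) = 0 ≡ 1 = 0
A ⊃ B = 2 ⊃ 5 = 6
A ⊃ (A ⊃ B) = 2 ⊃ 6 = 6
C ⊃ A = 1 ⊃ 2 = 6
¬(C ⊃ A) = ¬6 = 0
(A ⊃ (A ⊃ B)) ⊃ ¬(C ⊃ A) = 6 ⊃ 0 = 0
¬((A ⊃ (A ⊃ B)) ⊃ ¬(C ⊃ A)) = ¬0 = 6
(((B ⊃ C) ⊃ (A ≡ ¬C)) ≡ ((A ⊃ C) ≡ A)) ≡ ¬((A ⊃ (A ⊃ B)) ⊃ ¬(C ⊃ A)) = 0 ≡ 6 = 0
¬((((B ⊃ C) ⊃ (A ≡ ¬C)) ≡ ((A ⊃ C) ≡ A)) ≡ ¬((A ⊃ (A ⊃ B)) ⊃ ¬(C ⊃ A))) = ¬0 = 6
¬¬((((B ⊃ C) ⊃ (A ≡ ¬C)) ≡ ((A ⊃ C) ≡ A)) ≡ ¬((A ⊃ (A ⊃ B)) ⊃ ¬(C ⊃ A))) = ¬6 = 0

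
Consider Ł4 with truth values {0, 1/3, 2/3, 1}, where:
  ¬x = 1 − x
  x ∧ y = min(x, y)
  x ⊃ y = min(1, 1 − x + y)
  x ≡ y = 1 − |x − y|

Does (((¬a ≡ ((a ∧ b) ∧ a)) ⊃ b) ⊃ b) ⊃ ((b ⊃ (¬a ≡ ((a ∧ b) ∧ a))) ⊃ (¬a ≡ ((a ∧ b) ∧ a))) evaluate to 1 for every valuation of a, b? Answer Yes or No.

a = 0, b = 0 ↦ 1
a = 0, b = 1/3 ↦ 1
a = 0, b = 2/3 ↦ 1
a = 0, b = 1 ↦ 1
a = 1/3, b = 0 ↦ 1
a = 1/3, b = 1/3 ↦ 1
a = 1/3, b = 2/3 ↦ 1
a = 1/3, b = 1 ↦ 1
a = 2/3, b = 0 ↦ 1
a = 2/3, b = 1/3 ↦ 1
a = 2/3, b = 2/3 ↦ 1
a = 2/3, b = 1 ↦ 1
a = 1, b = 0 ↦ 1
a = 1, b = 1/3 ↦ 1
a = 1, b = 2/3 ↦ 1
a = 1, b = 1 ↦ 1
Every assignment gives a value ≥ 1.

Yes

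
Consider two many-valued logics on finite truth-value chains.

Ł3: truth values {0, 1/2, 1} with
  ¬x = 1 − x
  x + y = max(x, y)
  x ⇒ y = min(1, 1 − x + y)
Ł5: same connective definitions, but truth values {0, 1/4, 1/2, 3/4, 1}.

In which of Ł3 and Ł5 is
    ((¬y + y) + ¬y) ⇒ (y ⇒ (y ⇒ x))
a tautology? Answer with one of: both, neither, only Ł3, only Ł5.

neither

In Ł3: at x = 0, y = 1 the value is 0 — not a tautology.
In Ł5: at x = 0, y = 3/4 the value is 3/4 — not a tautology.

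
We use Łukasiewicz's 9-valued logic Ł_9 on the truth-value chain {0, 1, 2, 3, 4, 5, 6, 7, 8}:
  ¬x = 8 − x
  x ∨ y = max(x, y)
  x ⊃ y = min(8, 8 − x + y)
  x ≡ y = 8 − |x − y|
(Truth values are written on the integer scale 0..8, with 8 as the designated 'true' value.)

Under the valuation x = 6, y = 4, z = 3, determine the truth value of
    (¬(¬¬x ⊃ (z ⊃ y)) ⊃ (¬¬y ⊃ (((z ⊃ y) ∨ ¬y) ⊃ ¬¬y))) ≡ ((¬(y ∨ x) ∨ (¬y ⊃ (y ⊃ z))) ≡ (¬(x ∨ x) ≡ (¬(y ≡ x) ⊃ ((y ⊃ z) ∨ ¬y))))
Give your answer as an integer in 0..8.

¬x = ¬6 = 2
¬¬x = ¬2 = 6
z ⊃ y = 3 ⊃ 4 = 8
¬¬x ⊃ (z ⊃ y) = 6 ⊃ 8 = 8
¬(¬¬x ⊃ (z ⊃ y)) = ¬8 = 0
¬y = ¬4 = 4
¬¬y = ¬4 = 4
z ⊃ y = 3 ⊃ 4 = 8
¬y = ¬4 = 4
(z ⊃ y) ∨ ¬y = 8 ∨ 4 = 8
¬y = ¬4 = 4
¬¬y = ¬4 = 4
((z ⊃ y) ∨ ¬y) ⊃ ¬¬y = 8 ⊃ 4 = 4
¬¬y ⊃ (((z ⊃ y) ∨ ¬y) ⊃ ¬¬y) = 4 ⊃ 4 = 8
¬(¬¬x ⊃ (z ⊃ y)) ⊃ (¬¬y ⊃ (((z ⊃ y) ∨ ¬y) ⊃ ¬¬y)) = 0 ⊃ 8 = 8
y ∨ x = 4 ∨ 6 = 6
¬(y ∨ x) = ¬6 = 2
¬y = ¬4 = 4
y ⊃ z = 4 ⊃ 3 = 7
¬y ⊃ (y ⊃ z) = 4 ⊃ 7 = 8
¬(y ∨ x) ∨ (¬y ⊃ (y ⊃ z)) = 2 ∨ 8 = 8
x ∨ x = 6 ∨ 6 = 6
¬(x ∨ x) = ¬6 = 2
y ≡ x = 4 ≡ 6 = 6
¬(y ≡ x) = ¬6 = 2
y ⊃ z = 4 ⊃ 3 = 7
¬y = ¬4 = 4
(y ⊃ z) ∨ ¬y = 7 ∨ 4 = 7
¬(y ≡ x) ⊃ ((y ⊃ z) ∨ ¬y) = 2 ⊃ 7 = 8
¬(x ∨ x) ≡ (¬(y ≡ x) ⊃ ((y ⊃ z) ∨ ¬y)) = 2 ≡ 8 = 2
(¬(y ∨ x) ∨ (¬y ⊃ (y ⊃ z))) ≡ (¬(x ∨ x) ≡ (¬(y ≡ x) ⊃ ((y ⊃ z) ∨ ¬y))) = 8 ≡ 2 = 2
(¬(¬¬x ⊃ (z ⊃ y)) ⊃ (¬¬y ⊃ (((z ⊃ y) ∨ ¬y) ⊃ ¬¬y))) ≡ ((¬(y ∨ x) ∨ (¬y ⊃ (y ⊃ z))) ≡ (¬(x ∨ x) ≡ (¬(y ≡ x) ⊃ ((y ⊃ z) ∨ ¬y)))) = 8 ≡ 2 = 2

2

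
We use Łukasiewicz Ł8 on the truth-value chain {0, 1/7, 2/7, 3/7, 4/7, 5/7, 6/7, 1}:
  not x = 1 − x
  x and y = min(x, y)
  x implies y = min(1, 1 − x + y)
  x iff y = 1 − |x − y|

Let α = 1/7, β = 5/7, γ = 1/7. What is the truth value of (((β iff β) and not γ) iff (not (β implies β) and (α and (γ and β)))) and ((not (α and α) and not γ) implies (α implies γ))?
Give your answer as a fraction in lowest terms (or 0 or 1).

1/7

β iff β = 5/7 iff 5/7 = 1
not γ = not 1/7 = 6/7
(β iff β) and not γ = 1 and 6/7 = 6/7
β implies β = 5/7 implies 5/7 = 1
not (β implies β) = not 1 = 0
γ and β = 1/7 and 5/7 = 1/7
α and (γ and β) = 1/7 and 1/7 = 1/7
not (β implies β) and (α and (γ and β)) = 0 and 1/7 = 0
((β iff β) and not γ) iff (not (β implies β) and (α and (γ and β))) = 6/7 iff 0 = 1/7
α and α = 1/7 and 1/7 = 1/7
not (α and α) = not 1/7 = 6/7
not γ = not 1/7 = 6/7
not (α and α) and not γ = 6/7 and 6/7 = 6/7
α implies γ = 1/7 implies 1/7 = 1
(not (α and α) and not γ) implies (α implies γ) = 6/7 implies 1 = 1
(((β iff β) and not γ) iff (not (β implies β) and (α and (γ and β)))) and ((not (α and α) and not γ) implies (α implies γ)) = 1/7 and 1 = 1/7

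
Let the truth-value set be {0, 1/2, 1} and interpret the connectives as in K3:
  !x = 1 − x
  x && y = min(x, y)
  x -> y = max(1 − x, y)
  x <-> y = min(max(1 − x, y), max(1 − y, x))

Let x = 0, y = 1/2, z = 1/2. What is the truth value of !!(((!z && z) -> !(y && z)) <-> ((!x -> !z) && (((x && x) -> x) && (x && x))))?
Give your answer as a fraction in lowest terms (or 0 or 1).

1/2

!z = !1/2 = 1/2
!z && z = 1/2 && 1/2 = 1/2
y && z = 1/2 && 1/2 = 1/2
!(y && z) = !1/2 = 1/2
(!z && z) -> !(y && z) = 1/2 -> 1/2 = 1/2
!x = !0 = 1
!z = !1/2 = 1/2
!x -> !z = 1 -> 1/2 = 1/2
x && x = 0 && 0 = 0
(x && x) -> x = 0 -> 0 = 1
x && x = 0 && 0 = 0
((x && x) -> x) && (x && x) = 1 && 0 = 0
(!x -> !z) && (((x && x) -> x) && (x && x)) = 1/2 && 0 = 0
((!z && z) -> !(y && z)) <-> ((!x -> !z) && (((x && x) -> x) && (x && x))) = 1/2 <-> 0 = 1/2
!(((!z && z) -> !(y && z)) <-> ((!x -> !z) && (((x && x) -> x) && (x && x)))) = !1/2 = 1/2
!!(((!z && z) -> !(y && z)) <-> ((!x -> !z) && (((x && x) -> x) && (x && x)))) = !1/2 = 1/2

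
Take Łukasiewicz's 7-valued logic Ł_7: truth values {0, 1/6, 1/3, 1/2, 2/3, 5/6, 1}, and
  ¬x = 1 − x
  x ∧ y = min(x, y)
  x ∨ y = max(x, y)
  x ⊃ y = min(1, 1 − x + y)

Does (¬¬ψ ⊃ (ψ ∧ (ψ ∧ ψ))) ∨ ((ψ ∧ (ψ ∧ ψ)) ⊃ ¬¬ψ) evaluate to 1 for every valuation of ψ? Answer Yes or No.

Yes

ψ = 0 ↦ 1
ψ = 1/6 ↦ 1
ψ = 1/3 ↦ 1
ψ = 1/2 ↦ 1
ψ = 2/3 ↦ 1
ψ = 5/6 ↦ 1
ψ = 1 ↦ 1
Every assignment gives a value ≥ 1.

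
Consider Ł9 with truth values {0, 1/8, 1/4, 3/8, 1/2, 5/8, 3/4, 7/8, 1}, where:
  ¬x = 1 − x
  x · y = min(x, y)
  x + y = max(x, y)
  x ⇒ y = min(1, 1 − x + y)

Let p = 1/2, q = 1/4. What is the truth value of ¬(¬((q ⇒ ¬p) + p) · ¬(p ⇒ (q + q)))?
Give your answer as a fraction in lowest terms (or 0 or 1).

1

¬p = ¬1/2 = 1/2
q ⇒ ¬p = 1/4 ⇒ 1/2 = 1
(q ⇒ ¬p) + p = 1 + 1/2 = 1
¬((q ⇒ ¬p) + p) = ¬1 = 0
q + q = 1/4 + 1/4 = 1/4
p ⇒ (q + q) = 1/2 ⇒ 1/4 = 3/4
¬(p ⇒ (q + q)) = ¬3/4 = 1/4
¬((q ⇒ ¬p) + p) · ¬(p ⇒ (q + q)) = 0 · 1/4 = 0
¬(¬((q ⇒ ¬p) + p) · ¬(p ⇒ (q + q))) = ¬0 = 1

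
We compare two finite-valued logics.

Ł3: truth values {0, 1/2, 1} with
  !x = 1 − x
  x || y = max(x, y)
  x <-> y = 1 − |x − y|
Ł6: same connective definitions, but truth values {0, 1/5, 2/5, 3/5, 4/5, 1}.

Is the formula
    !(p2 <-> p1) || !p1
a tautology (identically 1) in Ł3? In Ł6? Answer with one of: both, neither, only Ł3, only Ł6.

neither

In Ł3: at p1 = 1/2, p2 = 0 the value is 1/2 — not a tautology.
In Ł6: at p1 = 1/5, p2 = 0 the value is 4/5 — not a tautology.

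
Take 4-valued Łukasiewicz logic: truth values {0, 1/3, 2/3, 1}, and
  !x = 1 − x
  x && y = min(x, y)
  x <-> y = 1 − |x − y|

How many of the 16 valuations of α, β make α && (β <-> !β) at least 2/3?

α = 0, β = 0 ↦ 0  <
α = 0, β = 1/3 ↦ 0  <
α = 0, β = 2/3 ↦ 0  <
α = 0, β = 1 ↦ 0  <
α = 1/3, β = 0 ↦ 0  <
α = 1/3, β = 1/3 ↦ 1/3  <
α = 1/3, β = 2/3 ↦ 1/3  <
α = 1/3, β = 1 ↦ 0  <
α = 2/3, β = 0 ↦ 0  <
α = 2/3, β = 1/3 ↦ 2/3  ≥
α = 2/3, β = 2/3 ↦ 2/3  ≥
α = 2/3, β = 1 ↦ 0  <
α = 1, β = 0 ↦ 0  <
α = 1, β = 1/3 ↦ 2/3  ≥
α = 1, β = 2/3 ↦ 2/3  ≥
α = 1, β = 1 ↦ 0  <
So 4 of the 16 assignments meet the threshold.

4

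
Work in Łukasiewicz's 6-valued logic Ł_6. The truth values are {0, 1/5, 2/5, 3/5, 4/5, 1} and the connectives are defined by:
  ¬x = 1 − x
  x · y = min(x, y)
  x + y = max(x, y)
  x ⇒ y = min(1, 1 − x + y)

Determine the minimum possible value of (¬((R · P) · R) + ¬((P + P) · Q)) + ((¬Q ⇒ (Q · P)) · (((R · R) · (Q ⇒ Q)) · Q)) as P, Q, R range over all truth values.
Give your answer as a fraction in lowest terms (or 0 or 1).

Take P = 2/5, Q = 2/5, R = 2/5:
R · P = 2/5 · 2/5 = 2/5
(R · P) · R = 2/5 · 2/5 = 2/5
¬((R · P) · R) = ¬2/5 = 3/5
P + P = 2/5 + 2/5 = 2/5
(P + P) · Q = 2/5 · 2/5 = 2/5
¬((P + P) · Q) = ¬2/5 = 3/5
¬((R · P) · R) + ¬((P + P) · Q) = 3/5 + 3/5 = 3/5
¬Q = ¬2/5 = 3/5
Q · P = 2/5 · 2/5 = 2/5
¬Q ⇒ (Q · P) = 3/5 ⇒ 2/5 = 4/5
R · R = 2/5 · 2/5 = 2/5
Q ⇒ Q = 2/5 ⇒ 2/5 = 1
(R · R) · (Q ⇒ Q) = 2/5 · 1 = 2/5
((R · R) · (Q ⇒ Q)) · Q = 2/5 · 2/5 = 2/5
(¬Q ⇒ (Q · P)) · (((R · R) · (Q ⇒ Q)) · Q) = 4/5 · 2/5 = 2/5
(¬((R · P) · R) + ¬((P + P) · Q)) + ((¬Q ⇒ (Q · P)) · (((R · R) · (Q ⇒ Q)) · Q)) = 3/5 + 2/5 = 3/5
No assignment yields a value below 3/5, so this is the minimum.

3/5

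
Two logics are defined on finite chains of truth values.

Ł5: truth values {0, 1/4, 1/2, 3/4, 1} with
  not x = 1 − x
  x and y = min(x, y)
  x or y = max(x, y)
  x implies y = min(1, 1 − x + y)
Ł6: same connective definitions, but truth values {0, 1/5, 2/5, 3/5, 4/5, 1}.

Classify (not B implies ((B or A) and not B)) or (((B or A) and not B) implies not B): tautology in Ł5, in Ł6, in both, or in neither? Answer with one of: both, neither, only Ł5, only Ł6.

In Ł5: every assignment gives 1 — tautology.
In Ł6: every assignment gives 1 — tautology.

both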